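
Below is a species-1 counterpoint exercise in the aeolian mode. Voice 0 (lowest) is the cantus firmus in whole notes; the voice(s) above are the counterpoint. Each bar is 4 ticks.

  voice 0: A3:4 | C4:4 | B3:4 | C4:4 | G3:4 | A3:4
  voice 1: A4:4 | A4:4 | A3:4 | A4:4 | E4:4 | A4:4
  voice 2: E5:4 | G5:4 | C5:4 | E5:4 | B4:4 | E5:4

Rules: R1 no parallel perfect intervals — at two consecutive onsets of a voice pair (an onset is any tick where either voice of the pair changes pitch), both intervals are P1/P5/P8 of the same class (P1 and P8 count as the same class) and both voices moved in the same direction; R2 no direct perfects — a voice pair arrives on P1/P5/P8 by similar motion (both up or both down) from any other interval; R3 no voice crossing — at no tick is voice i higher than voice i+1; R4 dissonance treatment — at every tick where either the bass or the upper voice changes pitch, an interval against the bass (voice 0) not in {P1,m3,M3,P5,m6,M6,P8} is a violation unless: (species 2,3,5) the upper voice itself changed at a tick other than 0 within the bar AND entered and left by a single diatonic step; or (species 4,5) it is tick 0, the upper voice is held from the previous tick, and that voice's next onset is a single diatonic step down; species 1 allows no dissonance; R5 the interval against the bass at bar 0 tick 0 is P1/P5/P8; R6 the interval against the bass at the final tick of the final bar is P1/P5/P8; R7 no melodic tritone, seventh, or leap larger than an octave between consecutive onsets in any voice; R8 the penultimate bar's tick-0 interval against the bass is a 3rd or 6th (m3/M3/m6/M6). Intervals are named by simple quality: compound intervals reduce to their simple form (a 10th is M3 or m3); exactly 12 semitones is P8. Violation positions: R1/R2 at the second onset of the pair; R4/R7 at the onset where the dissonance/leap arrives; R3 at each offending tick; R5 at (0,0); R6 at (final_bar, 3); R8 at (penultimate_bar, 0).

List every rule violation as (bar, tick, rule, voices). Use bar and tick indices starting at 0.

(1, 0, R1, (0, 2))
(2, 0, R3, (0, 1))
(2, 0, R4, (0, 1))
(2, 0, R4, (0, 2))
(2, 1, R3, (0, 1))
(2, 2, R3, (0, 1))
(2, 3, R3, (0, 1))
(3, 0, R2, (1, 2))
(4, 0, R1, (1, 2))
(5, 0, R1, (1, 2))
(5, 0, R2, (0, 1))
(5, 0, R2, (0, 2))

bar 0: v0=A3 v1=A4 v2=E5 downbeat P5
bar 1: v0=C4 v1=A4 v2=G5 downbeat P5
bar 2: v0=B3 v1=A3 v2=C5 downbeat m2
bar 3: v0=C4 v1=A4 v2=E5 downbeat M3
bar 4: v0=G3 v1=E4 v2=B4 downbeat M3
bar 5: v0=A3 v1=A4 v2=E5 downbeat P5
  -> R1 @ bar 1 tick 0 v(0, 2): A3/E5 P5 -> C4/G5 P5 similar
  -> R3 @ bar 2 tick 0 v(0, 1): B3 above A3
  -> R4 @ bar 2 tick 0 v(0, 1): B3/A3 M2 untreated
  -> R4 @ bar 2 tick 0 v(0, 2): B3/C5 m2 untreated
  -> R3 @ bar 2 tick 1 v(0, 1): B3 above A3
  -> R3 @ bar 2 tick 2 v(0, 1): B3 above A3
  -> R3 @ bar 2 tick 3 v(0, 1): B3 above A3
  -> R2 @ bar 3 tick 0 v(1, 2): A3/C5 m3 -> A4/E5 P5 similar
  -> R1 @ bar 4 tick 0 v(1, 2): A4/E5 P5 -> E4/B4 P5 similar
  -> R1 @ bar 5 tick 0 v(1, 2): E4/B4 P5 -> A4/E5 P5 similar
  -> R2 @ bar 5 tick 0 v(0, 1): G3/E4 M6 -> A3/A4 P8 similar
  -> R2 @ bar 5 tick 0 v(0, 2): G3/B4 M3 -> A3/E5 P5 similar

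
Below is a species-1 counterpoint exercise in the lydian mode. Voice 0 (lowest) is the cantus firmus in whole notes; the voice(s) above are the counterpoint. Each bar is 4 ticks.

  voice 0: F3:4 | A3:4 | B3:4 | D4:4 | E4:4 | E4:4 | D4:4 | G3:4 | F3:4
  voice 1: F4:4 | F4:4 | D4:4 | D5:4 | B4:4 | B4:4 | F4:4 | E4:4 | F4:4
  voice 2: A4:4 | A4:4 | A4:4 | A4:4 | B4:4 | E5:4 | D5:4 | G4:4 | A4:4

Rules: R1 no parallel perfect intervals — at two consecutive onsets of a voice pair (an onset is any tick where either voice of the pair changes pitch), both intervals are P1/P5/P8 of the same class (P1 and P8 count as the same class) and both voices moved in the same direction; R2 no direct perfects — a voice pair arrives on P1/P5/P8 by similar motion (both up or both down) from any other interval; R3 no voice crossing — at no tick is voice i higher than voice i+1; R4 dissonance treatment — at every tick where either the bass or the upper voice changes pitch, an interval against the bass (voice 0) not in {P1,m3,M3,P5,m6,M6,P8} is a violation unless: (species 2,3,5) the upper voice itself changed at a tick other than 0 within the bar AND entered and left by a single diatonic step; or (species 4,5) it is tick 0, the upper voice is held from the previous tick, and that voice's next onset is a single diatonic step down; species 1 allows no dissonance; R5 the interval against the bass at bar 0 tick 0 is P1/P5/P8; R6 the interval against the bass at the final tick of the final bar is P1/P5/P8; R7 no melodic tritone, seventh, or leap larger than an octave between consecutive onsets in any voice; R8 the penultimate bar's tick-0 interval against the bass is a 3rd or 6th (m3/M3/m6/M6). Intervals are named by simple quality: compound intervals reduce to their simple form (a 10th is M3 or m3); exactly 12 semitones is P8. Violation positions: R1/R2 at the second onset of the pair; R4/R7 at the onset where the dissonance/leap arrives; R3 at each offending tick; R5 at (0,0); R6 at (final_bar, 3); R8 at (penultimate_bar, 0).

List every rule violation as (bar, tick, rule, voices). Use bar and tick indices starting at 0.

(0, 0, R5, (0, 2))
(2, 0, R4, (0, 2))
(3, 0, R2, (0, 1))
(3, 0, R3, (1, 2))
(3, 1, R3, (1, 2))
(3, 2, R3, (1, 2))
(3, 3, R3, (1, 2))
(4, 0, R1, (0, 2))
(6, 0, R1, (0, 2))
(6, 0, R7, (1,))
(7, 0, R1, (0, 2))
(7, 0, R8, (0, 2))
(8, 3, R6, (0, 2))

bar 0: v0=F3 v1=F4 v2=A4 downbeat M3
bar 1: v0=A3 v1=F4 v2=A4 downbeat P8
bar 2: v0=B3 v1=D4 v2=A4 downbeat m7
bar 3: v0=D4 v1=D5 v2=A4 downbeat P5
bar 4: v0=E4 v1=B4 v2=B4 downbeat P5
bar 5: v0=E4 v1=B4 v2=E5 downbeat P8
bar 6: v0=D4 v1=F4 v2=D5 downbeat P8
bar 7: v0=G3 v1=E4 v2=G4 downbeat P8
bar 8: v0=F3 v1=F4 v2=A4 downbeat M3
  -> R5 @ bar 0 tick 0 v(0, 2): opens on M3
  -> R4 @ bar 2 tick 0 v(0, 2): B3/A4 m7 untreated
  -> R2 @ bar 3 tick 0 v(0, 1): B3/D4 m3 -> D4/D5 P8 similar
  -> R3 @ bar 3 tick 0 v(1, 2): D5 above A4
  -> R3 @ bar 3 tick 1 v(1, 2): D5 above A4
  -> R3 @ bar 3 tick 2 v(1, 2): D5 above A4
  -> R3 @ bar 3 tick 3 v(1, 2): D5 above A4
  -> R1 @ bar 4 tick 0 v(0, 2): D4/A4 P5 -> E4/B4 P5 similar
  -> R1 @ bar 6 tick 0 v(0, 2): E4/E5 P8 -> D4/D5 P8 similar
  -> R7 @ bar 6 tick 0 v(1,): B4->F4 leap 6st
  -> R1 @ bar 7 tick 0 v(0, 2): D4/D5 P8 -> G3/G4 P8 similar
  -> R8 @ bar 7 tick 0 v(0, 2): penult P8 not 3rd/6th
  -> R6 @ bar 8 tick 3 v(0, 2): closes on M3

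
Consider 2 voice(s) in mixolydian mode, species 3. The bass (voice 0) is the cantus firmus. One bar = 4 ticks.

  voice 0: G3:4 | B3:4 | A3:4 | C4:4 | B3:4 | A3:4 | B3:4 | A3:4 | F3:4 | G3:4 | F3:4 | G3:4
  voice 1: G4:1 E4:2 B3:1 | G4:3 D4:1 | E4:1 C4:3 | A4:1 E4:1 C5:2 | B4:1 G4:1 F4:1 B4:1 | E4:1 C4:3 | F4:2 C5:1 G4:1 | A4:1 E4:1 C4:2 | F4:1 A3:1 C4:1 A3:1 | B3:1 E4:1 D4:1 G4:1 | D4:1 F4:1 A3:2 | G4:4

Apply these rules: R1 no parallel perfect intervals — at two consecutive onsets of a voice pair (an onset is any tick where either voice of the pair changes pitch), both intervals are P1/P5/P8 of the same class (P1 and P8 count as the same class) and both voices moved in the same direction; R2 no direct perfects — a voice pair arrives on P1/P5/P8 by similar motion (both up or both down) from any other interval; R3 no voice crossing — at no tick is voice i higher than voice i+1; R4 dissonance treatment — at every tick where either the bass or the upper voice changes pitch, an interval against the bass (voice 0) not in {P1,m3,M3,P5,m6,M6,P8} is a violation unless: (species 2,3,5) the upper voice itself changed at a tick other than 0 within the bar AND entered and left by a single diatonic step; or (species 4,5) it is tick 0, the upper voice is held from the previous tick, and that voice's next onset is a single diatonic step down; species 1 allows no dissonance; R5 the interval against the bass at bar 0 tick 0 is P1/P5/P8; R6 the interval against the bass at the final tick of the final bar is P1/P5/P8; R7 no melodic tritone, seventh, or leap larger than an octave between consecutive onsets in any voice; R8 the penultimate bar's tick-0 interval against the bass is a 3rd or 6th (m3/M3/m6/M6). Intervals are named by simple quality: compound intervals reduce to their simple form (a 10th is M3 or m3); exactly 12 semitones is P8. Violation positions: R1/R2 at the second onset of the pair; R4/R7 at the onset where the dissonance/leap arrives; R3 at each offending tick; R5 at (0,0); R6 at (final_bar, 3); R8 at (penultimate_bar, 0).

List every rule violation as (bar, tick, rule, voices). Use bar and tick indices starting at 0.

(4, 0, R1, (0, 1))
(4, 2, R4, (0, 1))
(4, 3, R7, (1,))
(5, 0, R2, (0, 1))
(6, 0, R4, (0, 1))
(6, 2, R4, (0, 1))
(11, 0, R2, (0, 1))
(11, 0, R7, (1,))

bar 0: v0=G3 v1=G4 downbeat P8
bar 1: v0=B3 v1=G4 downbeat m6
bar 2: v0=A3 v1=E4 downbeat P5
bar 3: v0=C4 v1=A4 downbeat M6
bar 4: v0=B3 v1=B4 downbeat P8
bar 5: v0=A3 v1=E4 downbeat P5
bar 6: v0=B3 v1=F4 downbeat TT
bar 7: v0=A3 v1=A4 downbeat P8
bar 8: v0=F3 v1=F4 downbeat P8
bar 9: v0=G3 v1=B3 downbeat M3
bar 10: v0=F3 v1=D4 downbeat M6
bar 11: v0=G3 v1=G4 downbeat P8
  -> R1 @ bar 4 tick 0 v(0, 1): C4/C5 P8 -> B3/B4 P8 similar
  -> R4 @ bar 4 tick 2 v(0, 1): B3/F4 TT untreated
  -> R7 @ bar 4 tick 3 v(1,): F4->B4 leap 6st
  -> R2 @ bar 5 tick 0 v(0, 1): B3/B4 P8 -> A3/E4 P5 similar
  -> R4 @ bar 6 tick 0 v(0, 1): B3/F4 TT untreated
  -> R4 @ bar 6 tick 2 v(0, 1): B3/C5 m2 untreated
  -> R2 @ bar 11 tick 0 v(0, 1): F3/A3 M3 -> G3/G4 P8 similar
  -> R7 @ bar 11 tick 0 v(1,): A3->G4 leap 10st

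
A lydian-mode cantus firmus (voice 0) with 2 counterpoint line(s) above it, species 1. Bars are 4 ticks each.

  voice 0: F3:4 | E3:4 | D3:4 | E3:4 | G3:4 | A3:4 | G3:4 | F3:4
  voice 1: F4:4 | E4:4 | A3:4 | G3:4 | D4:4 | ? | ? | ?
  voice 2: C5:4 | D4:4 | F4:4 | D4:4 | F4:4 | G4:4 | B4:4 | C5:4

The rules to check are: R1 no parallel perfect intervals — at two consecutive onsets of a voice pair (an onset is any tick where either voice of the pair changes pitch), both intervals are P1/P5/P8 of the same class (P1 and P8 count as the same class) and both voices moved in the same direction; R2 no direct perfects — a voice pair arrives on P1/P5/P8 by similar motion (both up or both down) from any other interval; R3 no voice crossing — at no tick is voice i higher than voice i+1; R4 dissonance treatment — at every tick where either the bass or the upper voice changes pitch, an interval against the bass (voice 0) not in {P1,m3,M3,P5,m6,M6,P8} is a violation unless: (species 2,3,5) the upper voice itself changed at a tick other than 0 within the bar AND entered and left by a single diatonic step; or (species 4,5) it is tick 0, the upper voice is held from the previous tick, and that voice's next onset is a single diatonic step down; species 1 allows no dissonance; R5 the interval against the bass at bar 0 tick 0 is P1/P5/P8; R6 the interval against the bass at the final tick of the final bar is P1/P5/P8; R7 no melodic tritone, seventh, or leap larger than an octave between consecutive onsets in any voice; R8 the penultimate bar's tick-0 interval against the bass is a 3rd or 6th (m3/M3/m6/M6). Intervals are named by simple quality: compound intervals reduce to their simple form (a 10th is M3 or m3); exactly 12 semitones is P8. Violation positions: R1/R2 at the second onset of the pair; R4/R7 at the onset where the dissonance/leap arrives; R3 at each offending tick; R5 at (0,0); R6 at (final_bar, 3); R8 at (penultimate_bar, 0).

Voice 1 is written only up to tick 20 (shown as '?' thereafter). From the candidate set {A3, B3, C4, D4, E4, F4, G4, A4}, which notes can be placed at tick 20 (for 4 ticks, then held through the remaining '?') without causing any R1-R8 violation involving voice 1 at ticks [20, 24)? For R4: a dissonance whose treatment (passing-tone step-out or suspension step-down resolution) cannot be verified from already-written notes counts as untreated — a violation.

A3: legal
B3: violates R4
C4: legal
D4: violates R4
E4: violates R1
F4: legal
G4: violates R2,R4
A4: violates R2,R3

{A3, C4, F4}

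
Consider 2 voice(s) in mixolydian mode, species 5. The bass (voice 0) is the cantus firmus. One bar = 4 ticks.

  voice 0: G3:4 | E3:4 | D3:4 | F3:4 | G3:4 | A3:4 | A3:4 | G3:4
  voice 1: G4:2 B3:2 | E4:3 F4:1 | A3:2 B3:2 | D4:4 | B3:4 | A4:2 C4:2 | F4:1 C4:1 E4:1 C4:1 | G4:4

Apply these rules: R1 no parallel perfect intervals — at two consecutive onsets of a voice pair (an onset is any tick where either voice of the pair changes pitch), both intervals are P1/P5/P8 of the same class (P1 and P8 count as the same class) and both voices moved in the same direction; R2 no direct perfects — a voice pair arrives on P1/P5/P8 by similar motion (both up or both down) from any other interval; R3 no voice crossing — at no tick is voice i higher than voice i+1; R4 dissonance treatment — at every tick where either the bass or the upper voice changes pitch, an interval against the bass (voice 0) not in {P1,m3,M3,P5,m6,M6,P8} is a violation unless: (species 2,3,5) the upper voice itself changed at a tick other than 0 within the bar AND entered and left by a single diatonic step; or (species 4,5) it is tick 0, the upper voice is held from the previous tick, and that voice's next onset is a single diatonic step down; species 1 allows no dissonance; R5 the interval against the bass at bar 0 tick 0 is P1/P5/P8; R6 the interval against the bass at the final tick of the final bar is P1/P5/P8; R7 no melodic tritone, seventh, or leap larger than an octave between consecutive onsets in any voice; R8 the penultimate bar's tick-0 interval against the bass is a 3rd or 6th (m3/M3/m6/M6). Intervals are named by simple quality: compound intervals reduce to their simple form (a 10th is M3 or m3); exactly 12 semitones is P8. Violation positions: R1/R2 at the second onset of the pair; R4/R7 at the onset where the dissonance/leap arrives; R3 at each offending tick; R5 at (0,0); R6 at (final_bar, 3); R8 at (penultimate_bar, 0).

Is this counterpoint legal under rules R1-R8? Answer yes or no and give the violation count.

No (4 violations)

bar 0: v0=G3 v1=G4 (P8)
bar 1: v0=E3 v1=E4 (P8)
bar 2: v0=D3 v1=A3 (P5)
bar 3: v0=F3 v1=D4 (M6)
bar 4: v0=G3 v1=B3 (M3)
bar 5: v0=A3 v1=A4 (P8)
bar 6: v0=A3 v1=F4 (m6)
bar 7: v0=G3 v1=G4 (P8)
  R4 @ bar1.3: E3/F4 m2 untreated
  R2 @ bar2.0: E3/F4 m2 -> D3/A3 P5 similar
  R2 @ bar5.0: G3/B3 M3 -> A3/A4 P8 similar
  R7 @ bar5.0: B3->A4 leap 10st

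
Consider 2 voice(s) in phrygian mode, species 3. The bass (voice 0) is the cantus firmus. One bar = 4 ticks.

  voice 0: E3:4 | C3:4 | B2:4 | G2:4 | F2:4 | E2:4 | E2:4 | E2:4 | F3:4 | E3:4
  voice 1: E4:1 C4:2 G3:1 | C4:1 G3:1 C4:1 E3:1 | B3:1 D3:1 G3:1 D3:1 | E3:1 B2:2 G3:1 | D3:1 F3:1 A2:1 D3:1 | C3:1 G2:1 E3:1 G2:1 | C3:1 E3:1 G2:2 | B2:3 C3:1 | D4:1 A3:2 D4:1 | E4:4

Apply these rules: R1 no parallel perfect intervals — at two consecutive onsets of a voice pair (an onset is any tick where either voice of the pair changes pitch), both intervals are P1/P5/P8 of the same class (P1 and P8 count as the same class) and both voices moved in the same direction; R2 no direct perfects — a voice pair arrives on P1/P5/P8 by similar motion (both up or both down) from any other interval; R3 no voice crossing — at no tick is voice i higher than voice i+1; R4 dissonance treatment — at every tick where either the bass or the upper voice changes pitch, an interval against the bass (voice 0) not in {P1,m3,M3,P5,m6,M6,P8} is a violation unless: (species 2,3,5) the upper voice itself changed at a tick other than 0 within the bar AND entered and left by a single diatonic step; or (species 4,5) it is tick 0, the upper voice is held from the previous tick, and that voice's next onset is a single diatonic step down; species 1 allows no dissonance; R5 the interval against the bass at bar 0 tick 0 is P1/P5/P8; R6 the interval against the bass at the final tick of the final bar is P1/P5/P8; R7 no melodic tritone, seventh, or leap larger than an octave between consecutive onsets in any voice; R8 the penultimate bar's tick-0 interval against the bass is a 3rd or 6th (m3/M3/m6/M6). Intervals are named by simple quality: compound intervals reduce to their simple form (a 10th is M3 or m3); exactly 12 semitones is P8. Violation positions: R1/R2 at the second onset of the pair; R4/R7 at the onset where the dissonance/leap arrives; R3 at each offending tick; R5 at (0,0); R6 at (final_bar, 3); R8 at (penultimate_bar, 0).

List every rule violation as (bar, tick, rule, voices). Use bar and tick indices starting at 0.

(8, 0, R7, (0,))
(8, 0, R7, (1,))

bar 0: v0=E3 v1=E4 downbeat P8
bar 1: v0=C3 v1=C4 downbeat P8
bar 2: v0=B2 v1=B3 downbeat P8
bar 3: v0=G2 v1=E3 downbeat M6
bar 4: v0=F2 v1=D3 downbeat M6
bar 5: v0=E2 v1=C3 downbeat m6
bar 6: v0=E2 v1=C3 downbeat m6
bar 7: v0=E2 v1=B2 downbeat P5
bar 8: v0=F3 v1=D4 downbeat M6
bar 9: v0=E3 v1=E4 downbeat P8
  -> R7 @ bar 8 tick 0 v(0,): E2->F3 leap 13st
  -> R7 @ bar 8 tick 0 v(1,): C3->D4 leap 14st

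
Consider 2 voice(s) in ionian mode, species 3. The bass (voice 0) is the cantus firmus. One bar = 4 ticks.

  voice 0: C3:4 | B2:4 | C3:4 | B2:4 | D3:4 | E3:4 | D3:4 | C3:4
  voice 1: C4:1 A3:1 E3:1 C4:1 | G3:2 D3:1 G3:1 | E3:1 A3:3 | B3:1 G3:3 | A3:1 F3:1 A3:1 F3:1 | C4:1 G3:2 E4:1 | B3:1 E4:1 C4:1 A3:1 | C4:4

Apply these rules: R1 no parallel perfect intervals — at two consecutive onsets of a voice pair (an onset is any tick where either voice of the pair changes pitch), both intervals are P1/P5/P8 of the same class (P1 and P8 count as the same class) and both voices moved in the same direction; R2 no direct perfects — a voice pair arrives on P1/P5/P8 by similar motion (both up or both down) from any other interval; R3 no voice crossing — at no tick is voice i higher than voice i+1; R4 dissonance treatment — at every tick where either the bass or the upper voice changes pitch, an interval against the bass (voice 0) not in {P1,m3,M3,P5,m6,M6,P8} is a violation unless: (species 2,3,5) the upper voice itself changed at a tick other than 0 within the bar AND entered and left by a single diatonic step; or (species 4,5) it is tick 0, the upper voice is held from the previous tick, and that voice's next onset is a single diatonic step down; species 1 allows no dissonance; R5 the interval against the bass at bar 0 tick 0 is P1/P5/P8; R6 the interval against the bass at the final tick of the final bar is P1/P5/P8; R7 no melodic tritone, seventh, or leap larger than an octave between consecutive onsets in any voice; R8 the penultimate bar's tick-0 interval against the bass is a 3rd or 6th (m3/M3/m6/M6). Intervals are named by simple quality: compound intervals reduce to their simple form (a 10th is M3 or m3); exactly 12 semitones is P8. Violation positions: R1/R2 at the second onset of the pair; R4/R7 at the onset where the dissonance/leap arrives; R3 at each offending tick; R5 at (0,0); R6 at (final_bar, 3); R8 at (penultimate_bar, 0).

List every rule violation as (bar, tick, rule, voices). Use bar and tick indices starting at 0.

(4, 0, R2, (0, 1))
(6, 1, R4, (0, 1))
(6, 2, R4, (0, 1))

bar 0: v0=C3 v1=C4 downbeat P8
bar 1: v0=B2 v1=G3 downbeat m6
bar 2: v0=C3 v1=E3 downbeat M3
bar 3: v0=B2 v1=B3 downbeat P8
bar 4: v0=D3 v1=A3 downbeat P5
bar 5: v0=E3 v1=C4 downbeat m6
bar 6: v0=D3 v1=B3 downbeat M6
bar 7: v0=C3 v1=C4 downbeat P8
  -> R2 @ bar 4 tick 0 v(0, 1): B2/G3 m6 -> D3/A3 P5 similar
  -> R4 @ bar 6 tick 1 v(0, 1): D3/E4 M2 untreated
  -> R4 @ bar 6 tick 2 v(0, 1): D3/C4 m7 untreated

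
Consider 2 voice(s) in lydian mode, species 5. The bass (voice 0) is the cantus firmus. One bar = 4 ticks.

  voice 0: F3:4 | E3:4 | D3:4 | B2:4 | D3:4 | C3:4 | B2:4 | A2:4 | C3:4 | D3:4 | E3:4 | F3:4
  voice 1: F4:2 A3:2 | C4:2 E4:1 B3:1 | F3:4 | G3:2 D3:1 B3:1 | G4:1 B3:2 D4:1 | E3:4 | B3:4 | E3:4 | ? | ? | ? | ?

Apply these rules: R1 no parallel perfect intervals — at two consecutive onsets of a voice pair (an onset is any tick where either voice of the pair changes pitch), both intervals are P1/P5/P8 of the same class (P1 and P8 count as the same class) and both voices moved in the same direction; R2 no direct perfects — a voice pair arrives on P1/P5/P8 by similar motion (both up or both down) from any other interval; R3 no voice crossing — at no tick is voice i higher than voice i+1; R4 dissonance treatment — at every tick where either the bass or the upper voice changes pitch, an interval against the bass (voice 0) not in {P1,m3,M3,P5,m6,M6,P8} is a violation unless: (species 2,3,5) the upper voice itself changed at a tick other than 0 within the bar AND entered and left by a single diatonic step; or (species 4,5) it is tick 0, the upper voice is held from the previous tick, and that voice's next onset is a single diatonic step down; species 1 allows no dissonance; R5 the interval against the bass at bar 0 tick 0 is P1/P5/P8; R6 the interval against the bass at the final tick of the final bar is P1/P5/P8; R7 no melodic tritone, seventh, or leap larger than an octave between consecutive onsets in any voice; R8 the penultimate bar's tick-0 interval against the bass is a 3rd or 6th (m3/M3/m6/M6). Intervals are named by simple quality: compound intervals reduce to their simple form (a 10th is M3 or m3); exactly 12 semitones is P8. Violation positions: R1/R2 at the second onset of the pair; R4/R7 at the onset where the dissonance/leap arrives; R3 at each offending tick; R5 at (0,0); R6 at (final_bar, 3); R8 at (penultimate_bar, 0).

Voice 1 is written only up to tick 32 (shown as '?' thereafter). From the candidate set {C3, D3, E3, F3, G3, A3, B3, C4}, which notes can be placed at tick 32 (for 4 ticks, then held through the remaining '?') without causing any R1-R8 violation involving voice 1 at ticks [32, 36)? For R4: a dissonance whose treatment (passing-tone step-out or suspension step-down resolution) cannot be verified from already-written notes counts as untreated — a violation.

C3: legal
D3: violates R4
E3: legal
F3: violates R4
G3: violates R1
A3: legal
B3: violates R4
C4: violates R2

{A3, C3, E3}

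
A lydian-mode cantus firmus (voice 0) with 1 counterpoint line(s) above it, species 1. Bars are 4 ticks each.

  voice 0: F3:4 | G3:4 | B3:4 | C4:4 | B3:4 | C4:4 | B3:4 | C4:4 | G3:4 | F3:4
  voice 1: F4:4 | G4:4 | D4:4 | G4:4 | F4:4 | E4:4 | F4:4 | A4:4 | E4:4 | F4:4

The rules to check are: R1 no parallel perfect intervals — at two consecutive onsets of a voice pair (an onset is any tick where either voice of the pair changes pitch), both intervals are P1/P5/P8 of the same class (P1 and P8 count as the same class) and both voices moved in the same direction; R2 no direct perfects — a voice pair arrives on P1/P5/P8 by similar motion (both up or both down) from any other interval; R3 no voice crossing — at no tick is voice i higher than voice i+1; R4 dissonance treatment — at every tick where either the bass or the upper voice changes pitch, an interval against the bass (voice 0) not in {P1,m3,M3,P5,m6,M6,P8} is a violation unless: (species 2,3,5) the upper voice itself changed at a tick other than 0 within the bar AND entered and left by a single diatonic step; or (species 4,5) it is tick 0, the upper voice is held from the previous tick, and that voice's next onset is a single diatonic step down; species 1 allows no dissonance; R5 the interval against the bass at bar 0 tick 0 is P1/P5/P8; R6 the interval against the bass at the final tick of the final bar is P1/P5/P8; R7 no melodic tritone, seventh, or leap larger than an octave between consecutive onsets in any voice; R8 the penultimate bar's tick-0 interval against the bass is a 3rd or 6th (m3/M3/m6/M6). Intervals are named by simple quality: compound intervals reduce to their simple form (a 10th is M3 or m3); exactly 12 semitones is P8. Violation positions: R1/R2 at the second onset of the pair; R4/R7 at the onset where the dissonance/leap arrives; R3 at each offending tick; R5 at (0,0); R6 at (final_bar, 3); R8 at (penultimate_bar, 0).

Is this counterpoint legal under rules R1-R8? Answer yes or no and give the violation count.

bar 0: v0=F3 v1=F4 (P8)
bar 1: v0=G3 v1=G4 (P8)
bar 2: v0=B3 v1=D4 (m3)
bar 3: v0=C4 v1=G4 (P5)
bar 4: v0=B3 v1=F4 (TT)
bar 5: v0=C4 v1=E4 (M3)
bar 6: v0=B3 v1=F4 (TT)
bar 7: v0=C4 v1=A4 (M6)
bar 8: v0=G3 v1=E4 (M6)
bar 9: v0=F3 v1=F4 (P8)
  R1 @ bar1.0: F3/F4 P8 -> G3/G4 P8 similar
  R2 @ bar3.0: B3/D4 m3 -> C4/G4 P5 similar
  R4 @ bar4.0: B3/F4 TT untreated
  R4 @ bar6.0: B3/F4 TT untreated

No (4 violations)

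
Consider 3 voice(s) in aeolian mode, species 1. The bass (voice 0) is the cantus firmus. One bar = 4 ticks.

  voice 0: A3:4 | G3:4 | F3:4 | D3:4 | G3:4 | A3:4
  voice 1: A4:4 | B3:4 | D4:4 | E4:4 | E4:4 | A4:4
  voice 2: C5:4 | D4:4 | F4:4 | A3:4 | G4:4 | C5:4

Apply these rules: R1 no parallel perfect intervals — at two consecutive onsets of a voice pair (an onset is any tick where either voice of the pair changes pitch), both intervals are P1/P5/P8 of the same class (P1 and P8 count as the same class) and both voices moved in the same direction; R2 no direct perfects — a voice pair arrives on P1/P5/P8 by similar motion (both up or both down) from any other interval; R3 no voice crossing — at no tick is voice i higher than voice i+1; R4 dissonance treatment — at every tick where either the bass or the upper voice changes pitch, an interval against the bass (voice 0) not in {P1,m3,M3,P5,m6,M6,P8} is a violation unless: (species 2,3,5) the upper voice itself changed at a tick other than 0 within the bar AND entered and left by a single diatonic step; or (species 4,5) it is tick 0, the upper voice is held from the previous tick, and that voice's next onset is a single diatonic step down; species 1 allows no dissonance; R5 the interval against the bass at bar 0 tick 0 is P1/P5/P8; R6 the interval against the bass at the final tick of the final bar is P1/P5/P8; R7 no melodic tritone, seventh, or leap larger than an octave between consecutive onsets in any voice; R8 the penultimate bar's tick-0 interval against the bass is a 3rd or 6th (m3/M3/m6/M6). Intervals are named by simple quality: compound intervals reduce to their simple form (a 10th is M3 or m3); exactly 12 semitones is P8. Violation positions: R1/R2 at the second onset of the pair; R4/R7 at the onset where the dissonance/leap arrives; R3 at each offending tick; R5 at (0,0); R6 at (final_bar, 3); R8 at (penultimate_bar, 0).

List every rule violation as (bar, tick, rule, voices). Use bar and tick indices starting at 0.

bar 0: v0=A3 v1=A4 v2=C5 downbeat m3
bar 1: v0=G3 v1=B3 v2=D4 downbeat P5
bar 2: v0=F3 v1=D4 v2=F4 downbeat P8
bar 3: v0=D3 v1=E4 v2=A3 downbeat P5
bar 4: v0=G3 v1=E4 v2=G4 downbeat P8
bar 5: v0=A3 v1=A4 v2=C5 downbeat m3
  -> R5 @ bar 0 tick 0 v(0, 2): opens on m3
  -> R2 @ bar 1 tick 0 v(0, 2): A3/C5 m3 -> G3/D4 P5 similar
  -> R7 @ bar 1 tick 0 v(1,): A4->B3 leap 10st
  -> R7 @ bar 1 tick 0 v(2,): C5->D4 leap 10st
  -> R2 @ bar 3 tick 0 v(0, 2): F3/F4 P8 -> D3/A3 P5 similar
  -> R3 @ bar 3 tick 0 v(1, 2): E4 above A3
  -> R4 @ bar 3 tick 0 v(0, 1): D3/E4 M2 untreated
  -> R3 @ bar 3 tick 1 v(1, 2): E4 above A3
  -> R3 @ bar 3 tick 2 v(1, 2): E4 above A3
  -> R3 @ bar 3 tick 3 v(1, 2): E4 above A3
  -> R2 @ bar 4 tick 0 v(0, 2): D3/A3 P5 -> G3/G4 P8 similar
  -> R7 @ bar 4 tick 0 v(2,): A3->G4 leap 10st
  -> R8 @ bar 4 tick 0 v(0, 2): penult P8 not 3rd/6th
  -> R2 @ bar 5 tick 0 v(0, 1): G3/E4 M6 -> A3/A4 P8 similar
  -> R6 @ bar 5 tick 3 v(0, 2): closes on m3

(0, 0, R5, (0, 2))
(1, 0, R2, (0, 2))
(1, 0, R7, (1,))
(1, 0, R7, (2,))
(3, 0, R2, (0, 2))
(3, 0, R3, (1, 2))
(3, 0, R4, (0, 1))
(3, 1, R3, (1, 2))
(3, 2, R3, (1, 2))
(3, 3, R3, (1, 2))
(4, 0, R2, (0, 2))
(4, 0, R7, (2,))
(4, 0, R8, (0, 2))
(5, 0, R2, (0, 1))
(5, 3, R6, (0, 2))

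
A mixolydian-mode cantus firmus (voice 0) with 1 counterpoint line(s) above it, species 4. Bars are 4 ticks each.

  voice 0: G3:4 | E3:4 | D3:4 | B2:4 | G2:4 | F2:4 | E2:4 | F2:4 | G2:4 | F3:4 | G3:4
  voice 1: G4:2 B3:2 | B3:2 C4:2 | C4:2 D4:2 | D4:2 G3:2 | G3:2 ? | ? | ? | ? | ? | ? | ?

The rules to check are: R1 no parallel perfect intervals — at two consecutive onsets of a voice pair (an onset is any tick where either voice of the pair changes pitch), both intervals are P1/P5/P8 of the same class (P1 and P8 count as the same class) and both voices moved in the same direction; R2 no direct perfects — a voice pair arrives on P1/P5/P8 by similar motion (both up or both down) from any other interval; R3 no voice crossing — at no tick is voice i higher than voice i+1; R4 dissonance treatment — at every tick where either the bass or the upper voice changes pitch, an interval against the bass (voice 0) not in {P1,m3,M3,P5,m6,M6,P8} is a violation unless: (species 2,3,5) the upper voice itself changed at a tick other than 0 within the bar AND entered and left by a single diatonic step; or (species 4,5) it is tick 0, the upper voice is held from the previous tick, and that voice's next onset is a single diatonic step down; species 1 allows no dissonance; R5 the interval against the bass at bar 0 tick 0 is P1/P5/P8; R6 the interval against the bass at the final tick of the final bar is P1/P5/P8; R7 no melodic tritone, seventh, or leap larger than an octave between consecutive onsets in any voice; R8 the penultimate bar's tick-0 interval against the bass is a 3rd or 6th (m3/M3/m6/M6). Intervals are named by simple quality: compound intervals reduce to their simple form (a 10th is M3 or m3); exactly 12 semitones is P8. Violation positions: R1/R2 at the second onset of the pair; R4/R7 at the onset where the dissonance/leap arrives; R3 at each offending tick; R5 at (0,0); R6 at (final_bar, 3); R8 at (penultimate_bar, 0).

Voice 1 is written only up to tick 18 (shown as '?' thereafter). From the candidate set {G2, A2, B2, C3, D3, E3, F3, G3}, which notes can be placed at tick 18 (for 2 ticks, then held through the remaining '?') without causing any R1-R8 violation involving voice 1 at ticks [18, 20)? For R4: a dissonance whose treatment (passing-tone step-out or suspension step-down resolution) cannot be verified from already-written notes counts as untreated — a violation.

G2: legal
A2: violates R4,R7
B2: legal
C3: violates R4
D3: legal
E3: legal
F3: violates R4
G3: legal

{B2, D3, E3, G2, G3}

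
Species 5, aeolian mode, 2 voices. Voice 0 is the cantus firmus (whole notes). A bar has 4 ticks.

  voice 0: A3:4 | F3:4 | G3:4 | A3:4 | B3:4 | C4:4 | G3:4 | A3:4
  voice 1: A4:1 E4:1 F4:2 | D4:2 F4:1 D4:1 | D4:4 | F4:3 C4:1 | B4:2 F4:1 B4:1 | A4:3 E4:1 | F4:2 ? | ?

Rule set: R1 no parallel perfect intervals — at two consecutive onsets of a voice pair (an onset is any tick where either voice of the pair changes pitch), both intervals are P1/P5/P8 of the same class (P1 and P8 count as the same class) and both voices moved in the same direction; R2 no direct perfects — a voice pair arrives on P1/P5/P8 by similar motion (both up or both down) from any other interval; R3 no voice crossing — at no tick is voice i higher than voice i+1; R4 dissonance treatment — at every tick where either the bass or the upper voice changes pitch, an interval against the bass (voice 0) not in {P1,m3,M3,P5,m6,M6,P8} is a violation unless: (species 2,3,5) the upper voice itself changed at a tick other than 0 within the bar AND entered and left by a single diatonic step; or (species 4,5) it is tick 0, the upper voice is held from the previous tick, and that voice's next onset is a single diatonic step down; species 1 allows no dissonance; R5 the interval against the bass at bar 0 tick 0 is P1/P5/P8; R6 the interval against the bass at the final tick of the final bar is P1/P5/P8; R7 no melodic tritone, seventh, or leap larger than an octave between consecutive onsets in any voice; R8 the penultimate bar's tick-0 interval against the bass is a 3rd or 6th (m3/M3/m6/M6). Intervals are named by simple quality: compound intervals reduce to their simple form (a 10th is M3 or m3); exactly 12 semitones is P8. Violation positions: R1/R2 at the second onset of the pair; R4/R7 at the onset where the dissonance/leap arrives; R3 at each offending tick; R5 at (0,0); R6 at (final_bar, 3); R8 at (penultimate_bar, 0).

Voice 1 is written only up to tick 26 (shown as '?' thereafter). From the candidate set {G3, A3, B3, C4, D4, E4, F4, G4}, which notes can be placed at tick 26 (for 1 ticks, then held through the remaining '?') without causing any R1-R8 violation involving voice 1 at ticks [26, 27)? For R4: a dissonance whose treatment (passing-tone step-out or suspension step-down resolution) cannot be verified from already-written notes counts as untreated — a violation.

G3: violates R7
A3: violates R4
B3: violates R7
C4: violates R4
D4: legal
E4: legal
F4: legal
G4: legal

{D4, E4, F4, G4}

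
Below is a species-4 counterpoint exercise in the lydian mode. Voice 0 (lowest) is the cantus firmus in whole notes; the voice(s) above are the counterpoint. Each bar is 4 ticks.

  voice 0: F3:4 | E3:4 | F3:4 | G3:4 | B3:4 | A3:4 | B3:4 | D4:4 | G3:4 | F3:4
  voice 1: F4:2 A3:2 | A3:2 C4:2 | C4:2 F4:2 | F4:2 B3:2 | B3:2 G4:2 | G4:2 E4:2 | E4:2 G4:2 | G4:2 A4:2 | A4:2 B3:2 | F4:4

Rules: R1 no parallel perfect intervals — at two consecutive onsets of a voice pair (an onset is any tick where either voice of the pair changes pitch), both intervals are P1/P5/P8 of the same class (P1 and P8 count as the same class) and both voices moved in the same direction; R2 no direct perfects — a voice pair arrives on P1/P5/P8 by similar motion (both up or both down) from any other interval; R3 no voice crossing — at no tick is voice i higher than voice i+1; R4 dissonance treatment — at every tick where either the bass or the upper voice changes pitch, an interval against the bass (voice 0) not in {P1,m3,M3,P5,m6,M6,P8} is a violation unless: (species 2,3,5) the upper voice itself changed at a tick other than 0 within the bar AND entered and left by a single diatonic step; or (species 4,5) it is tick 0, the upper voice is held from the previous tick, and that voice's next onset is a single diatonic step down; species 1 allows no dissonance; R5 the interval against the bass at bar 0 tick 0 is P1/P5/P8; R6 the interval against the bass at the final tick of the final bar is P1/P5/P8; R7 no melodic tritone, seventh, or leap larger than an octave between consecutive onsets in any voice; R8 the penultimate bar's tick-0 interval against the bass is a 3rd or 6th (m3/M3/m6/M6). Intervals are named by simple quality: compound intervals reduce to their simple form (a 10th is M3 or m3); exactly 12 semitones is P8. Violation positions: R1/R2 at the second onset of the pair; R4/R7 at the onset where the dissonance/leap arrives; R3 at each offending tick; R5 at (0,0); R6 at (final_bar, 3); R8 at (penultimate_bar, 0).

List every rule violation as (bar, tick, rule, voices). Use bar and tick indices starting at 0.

(1, 0, R4, (0, 1))
(3, 0, R4, (0, 1))
(3, 2, R7, (1,))
(5, 0, R4, (0, 1))
(6, 0, R4, (0, 1))
(7, 0, R4, (0, 1))
(8, 0, R4, (0, 1))
(8, 0, R8, (0, 1))
(8, 2, R7, (1,))
(9, 0, R7, (1,))

bar 0: v0=F3 v1=F4 downbeat P8
bar 1: v0=E3 v1=A3 downbeat P4
bar 2: v0=F3 v1=C4 downbeat P5
bar 3: v0=G3 v1=F4 downbeat m7
bar 4: v0=B3 v1=B3 downbeat P1
bar 5: v0=A3 v1=G4 downbeat m7
bar 6: v0=B3 v1=E4 downbeat P4
bar 7: v0=D4 v1=G4 downbeat P4
bar 8: v0=G3 v1=A4 downbeat M2
bar 9: v0=F3 v1=F4 downbeat P8
  -> R4 @ bar 1 tick 0 v(0, 1): E3/A3 P4 untreated
  -> R4 @ bar 3 tick 0 v(0, 1): G3/F4 m7 untreated
  -> R7 @ bar 3 tick 2 v(1,): F4->B3 leap 6st
  -> R4 @ bar 5 tick 0 v(0, 1): A3/G4 m7 untreated
  -> R4 @ bar 6 tick 0 v(0, 1): B3/E4 P4 untreated
  -> R4 @ bar 7 tick 0 v(0, 1): D4/G4 P4 untreated
  -> R4 @ bar 8 tick 0 v(0, 1): G3/A4 M2 untreated
  -> R8 @ bar 8 tick 0 v(0, 1): penult M2 not 3rd/6th
  -> R7 @ bar 8 tick 2 v(1,): A4->B3 leap 10st
  -> R7 @ bar 9 tick 0 v(1,): B3->F4 leap 6st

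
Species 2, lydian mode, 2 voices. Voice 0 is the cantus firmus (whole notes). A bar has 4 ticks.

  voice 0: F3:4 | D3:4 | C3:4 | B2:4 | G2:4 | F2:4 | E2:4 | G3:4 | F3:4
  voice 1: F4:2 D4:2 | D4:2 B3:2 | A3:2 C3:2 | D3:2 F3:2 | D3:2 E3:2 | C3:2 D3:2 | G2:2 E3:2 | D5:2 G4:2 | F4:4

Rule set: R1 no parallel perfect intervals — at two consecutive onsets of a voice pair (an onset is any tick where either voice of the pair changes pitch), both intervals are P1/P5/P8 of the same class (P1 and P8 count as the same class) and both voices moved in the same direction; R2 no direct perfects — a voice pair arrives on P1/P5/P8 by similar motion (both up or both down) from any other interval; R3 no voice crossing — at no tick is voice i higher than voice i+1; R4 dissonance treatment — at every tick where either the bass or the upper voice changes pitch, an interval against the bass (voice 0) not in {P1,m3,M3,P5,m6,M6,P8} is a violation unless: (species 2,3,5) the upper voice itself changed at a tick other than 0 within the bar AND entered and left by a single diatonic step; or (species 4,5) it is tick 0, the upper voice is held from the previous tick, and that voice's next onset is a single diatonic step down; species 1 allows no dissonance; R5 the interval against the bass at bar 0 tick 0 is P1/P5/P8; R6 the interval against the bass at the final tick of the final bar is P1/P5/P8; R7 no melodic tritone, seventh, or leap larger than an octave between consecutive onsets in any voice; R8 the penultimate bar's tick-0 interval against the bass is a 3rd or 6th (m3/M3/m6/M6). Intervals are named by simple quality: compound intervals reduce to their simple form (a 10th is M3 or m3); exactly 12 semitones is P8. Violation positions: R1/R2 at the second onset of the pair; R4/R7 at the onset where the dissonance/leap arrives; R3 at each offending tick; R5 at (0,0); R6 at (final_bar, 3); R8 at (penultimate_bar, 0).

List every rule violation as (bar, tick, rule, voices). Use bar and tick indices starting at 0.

bar 0: v0=F3 v1=F4 downbeat P8
bar 1: v0=D3 v1=D4 downbeat P8
bar 2: v0=C3 v1=A3 downbeat M6
bar 3: v0=B2 v1=D3 downbeat m3
bar 4: v0=G2 v1=D3 downbeat P5
bar 5: v0=F2 v1=C3 downbeat P5
bar 6: v0=E2 v1=G2 downbeat m3
bar 7: v0=G3 v1=D5 downbeat P5
bar 8: v0=F3 v1=F4 downbeat P8
  -> R4 @ bar 3 tick 2 v(0, 1): B2/F3 TT untreated
  -> R2 @ bar 4 tick 0 v(0, 1): B2/F3 TT -> G2/D3 P5 similar
  -> R2 @ bar 5 tick 0 v(0, 1): G2/E3 M6 -> F2/C3 P5 similar
  -> R2 @ bar 7 tick 0 v(0, 1): E2/E3 P8 -> G3/D5 P5 similar
  -> R7 @ bar 7 tick 0 v(0,): E2->G3 leap 15st
  -> R7 @ bar 7 tick 0 v(1,): E3->D5 leap 22st
  -> R8 @ bar 7 tick 0 v(0, 1): penult P5 not 3rd/6th
  -> R1 @ bar 8 tick 0 v(0, 1): G3/G4 P8 -> F3/F4 P8 similar

(3, 2, R4, (0, 1))
(4, 0, R2, (0, 1))
(5, 0, R2, (0, 1))
(7, 0, R2, (0, 1))
(7, 0, R7, (0,))
(7, 0, R7, (1,))
(7, 0, R8, (0, 1))
(8, 0, R1, (0, 1))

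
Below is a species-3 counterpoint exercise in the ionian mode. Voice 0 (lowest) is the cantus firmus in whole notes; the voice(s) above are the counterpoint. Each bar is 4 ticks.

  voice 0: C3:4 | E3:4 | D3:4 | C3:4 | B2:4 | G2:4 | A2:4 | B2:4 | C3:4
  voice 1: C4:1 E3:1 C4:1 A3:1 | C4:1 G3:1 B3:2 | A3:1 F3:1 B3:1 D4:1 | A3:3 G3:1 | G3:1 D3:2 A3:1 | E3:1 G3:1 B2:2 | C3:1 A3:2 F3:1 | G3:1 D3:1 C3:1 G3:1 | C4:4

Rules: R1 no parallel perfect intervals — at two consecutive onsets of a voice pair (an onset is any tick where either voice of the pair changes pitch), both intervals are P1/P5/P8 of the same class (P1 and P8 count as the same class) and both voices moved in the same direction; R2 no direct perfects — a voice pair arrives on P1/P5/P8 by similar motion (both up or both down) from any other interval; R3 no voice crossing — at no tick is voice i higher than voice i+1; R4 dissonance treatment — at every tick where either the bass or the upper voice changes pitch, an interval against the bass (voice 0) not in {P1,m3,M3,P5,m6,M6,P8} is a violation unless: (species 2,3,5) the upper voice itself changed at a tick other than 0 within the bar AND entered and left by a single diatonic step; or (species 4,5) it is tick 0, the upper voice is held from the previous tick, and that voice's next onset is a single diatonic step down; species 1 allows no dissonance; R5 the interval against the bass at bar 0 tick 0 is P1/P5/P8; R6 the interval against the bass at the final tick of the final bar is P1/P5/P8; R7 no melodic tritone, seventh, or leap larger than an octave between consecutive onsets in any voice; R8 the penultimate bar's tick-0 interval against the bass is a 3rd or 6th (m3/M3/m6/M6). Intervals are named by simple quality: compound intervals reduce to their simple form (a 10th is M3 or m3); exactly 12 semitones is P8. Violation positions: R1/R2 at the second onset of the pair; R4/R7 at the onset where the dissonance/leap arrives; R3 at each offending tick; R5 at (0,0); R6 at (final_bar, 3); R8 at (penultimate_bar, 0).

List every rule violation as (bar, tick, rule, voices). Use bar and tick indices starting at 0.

bar 0: v0=C3 v1=C4 downbeat P8
bar 1: v0=E3 v1=C4 downbeat m6
bar 2: v0=D3 v1=A3 downbeat P5
bar 3: v0=C3 v1=A3 downbeat M6
bar 4: v0=B2 v1=G3 downbeat m6
bar 5: v0=G2 v1=E3 downbeat M6
bar 6: v0=A2 v1=C3 downbeat m3
bar 7: v0=B2 v1=G3 downbeat m6
bar 8: v0=C3 v1=C4 downbeat P8
  -> R1 @ bar 2 tick 0 v(0, 1): E3/B3 P5 -> D3/A3 P5 similar
  -> R7 @ bar 2 tick 2 v(1,): F3->B3 leap 6st
  -> R4 @ bar 4 tick 3 v(0, 1): B2/A3 m7 untreated
  -> R4 @ bar 7 tick 2 v(0, 1): B2/C3 m2 untreated
  -> R2 @ bar 8 tick 0 v(0, 1): B2/G3 m6 -> C3/C4 P8 similar

(2, 0, R1, (0, 1))
(2, 2, R7, (1,))
(4, 3, R4, (0, 1))
(7, 2, R4, (0, 1))
(8, 0, R2, (0, 1))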